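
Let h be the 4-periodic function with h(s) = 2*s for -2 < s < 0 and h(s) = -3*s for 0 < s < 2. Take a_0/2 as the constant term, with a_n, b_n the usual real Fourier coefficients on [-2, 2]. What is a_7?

20/(49*pi**2)

a_7 = 1/2 ∫_{-2}^{2} h(s) cos(7*pi*s/2) ds.
Split the integral at the breakpoints.
Integrating by parts (boundary term plus one more integral), an antiderivative of (2*s) cos(7*pi*s/2) is 4*s*sin(7*pi*s/2)/(7*pi) + 8*cos(7*pi*s/2)/(49*pi**2); evaluating from -2 to 0: ∫_{-2}^{0} (2*s) cos(7*pi*s/2) ds = (8/(49*pi**2)) - (-8/(49*pi**2)) = 16/(49*pi**2).
Integrating by parts (boundary term plus one more integral), an antiderivative of (-3*s) cos(7*pi*s/2) is -6*s*sin(7*pi*s/2)/(7*pi) - 12*cos(7*pi*s/2)/(49*pi**2); evaluating from 0 to 2: ∫_{0}^{2} (-3*s) cos(7*pi*s/2) ds = (12/(49*pi**2)) - (-12/(49*pi**2)) = 24/(49*pi**2).
Summing the pieces and multiplying by (1/2) gives a_7 = 20/(49*pi**2).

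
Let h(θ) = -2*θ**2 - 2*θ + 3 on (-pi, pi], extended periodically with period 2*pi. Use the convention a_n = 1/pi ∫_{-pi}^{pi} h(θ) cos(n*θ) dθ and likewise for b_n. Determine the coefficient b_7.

-4/7

b_7 = 1/pi ∫_{-pi}^{pi} h(θ) sin(7*θ) dθ.
Integrating by parts twice (tabular method), an antiderivative of (-2*θ**2 - 2*θ + 3) sin(7*θ) is 2*θ**2*cos(7*θ)/7 - 4*θ*sin(7*θ)/49 + 2*θ*cos(7*θ)/7 - 2*sin(7*θ)/49 - 151*cos(7*θ)/343; evaluating from -pi to pi: ∫_{-pi}^{pi} (-2*θ**2 - 2*θ + 3) sin(7*θ) dθ = (-2*pi**2/7 - 2*pi/7 + 151/343) - (-2*pi**2/7 + 151/343 + 2*pi/7) = -4*pi/7.
Hence b_7 = (1/pi)·(-4*pi/7) = -4/7.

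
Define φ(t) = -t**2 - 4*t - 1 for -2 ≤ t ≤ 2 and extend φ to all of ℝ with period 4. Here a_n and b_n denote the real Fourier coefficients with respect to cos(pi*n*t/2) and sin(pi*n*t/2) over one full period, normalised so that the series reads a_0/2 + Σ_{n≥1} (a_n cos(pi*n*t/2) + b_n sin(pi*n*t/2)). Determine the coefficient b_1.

b_1 = 1/2 ∫_{-2}^{2} φ(t) sin(pi*t/2) dt.
Integrating by parts twice (tabular method), an antiderivative of (-t**2 - 4*t - 1) sin(pi*t/2) is 2*t**2*cos(pi*t/2)/pi - 8*t*sin(pi*t/2)/pi**2 + 8*t*cos(pi*t/2)/pi - 16*sin(pi*t/2)/pi**2 - 16*cos(pi*t/2)/pi**3 + 2*cos(pi*t/2)/pi; evaluating from -2 to 2: ∫_{-2}^{2} (-t**2 - 4*t - 1) sin(pi*t/2) dt = (-26/pi + 16/pi**3) - (16/pi**3 + 6/pi) = -32/pi.
Hence b_1 = (1/2)·(-32/pi) = -16/pi.

-16/pi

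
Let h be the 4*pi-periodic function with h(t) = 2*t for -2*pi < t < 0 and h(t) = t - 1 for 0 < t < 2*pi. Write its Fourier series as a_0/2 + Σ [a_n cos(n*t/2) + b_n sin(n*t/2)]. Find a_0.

a_0 = (1/(2*pi)) ∫_{-2*pi}^{2*pi} h(t) dt = (1/(2*pi)) · (-2*pi*(1 + pi)) = -pi - 1.

-pi - 1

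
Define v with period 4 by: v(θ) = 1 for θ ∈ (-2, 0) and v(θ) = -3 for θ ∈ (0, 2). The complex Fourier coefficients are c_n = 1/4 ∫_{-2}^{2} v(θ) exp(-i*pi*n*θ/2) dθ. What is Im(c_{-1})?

Since v is real-valued, Im(c_{-1}) = -1/4 ∫_{-2}^{2} v(θ) sin(-pi*θ/2) dθ = b_{1}/2.
Split the integral at the breakpoints.
Directly, an antiderivative of (1) sin(-pi*θ/2) is 2*cos(pi*θ/2)/pi; evaluating from -2 to 0: ∫_{-2}^{0} (1) sin(-pi*θ/2) dθ = (2/pi) - (-2/pi) = 4/pi.
Directly, an antiderivative of (-3) sin(-pi*θ/2) is -6*cos(pi*θ/2)/pi; evaluating from 0 to 2: ∫_{0}^{2} (-3) sin(-pi*θ/2) dθ = (6/pi) - (-6/pi) = 12/pi.
So ∫_{-2}^{2} v(θ) sin(-pi*θ/2) dθ = 16/pi.
Hence Im(c_{-1}) = (-1/4)·(16/pi) = -4/pi.

-4/pi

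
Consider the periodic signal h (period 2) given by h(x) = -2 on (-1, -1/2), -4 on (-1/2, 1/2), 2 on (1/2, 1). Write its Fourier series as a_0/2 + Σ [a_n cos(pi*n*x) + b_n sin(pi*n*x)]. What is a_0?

-4

a_0 = ∫_{-1}^{1} h(x) dx = -4.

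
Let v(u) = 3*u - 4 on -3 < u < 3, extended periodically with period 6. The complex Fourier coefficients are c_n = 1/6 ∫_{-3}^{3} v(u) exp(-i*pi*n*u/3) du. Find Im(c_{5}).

-9/(5*pi)

Since v is real-valued, Im(c_{5}) = -1/6 ∫_{-3}^{3} v(u) sin(5*pi*u/3) du = -b_{5}/2.
Integrating by parts (boundary term plus one more integral), an antiderivative of (3*u - 4) sin(5*pi*u/3) is -9*u*cos(5*pi*u/3)/(5*pi) + 27*sin(5*pi*u/3)/(25*pi**2) + 12*cos(5*pi*u/3)/(5*pi); evaluating from -3 to 3: ∫_{-3}^{3} (3*u - 4) sin(5*pi*u/3) du = (3/pi) - (-39/(5*pi)) = 54/(5*pi).
Hence Im(c_{5}) = (-1/6)·(54/(5*pi)) = -9/(5*pi).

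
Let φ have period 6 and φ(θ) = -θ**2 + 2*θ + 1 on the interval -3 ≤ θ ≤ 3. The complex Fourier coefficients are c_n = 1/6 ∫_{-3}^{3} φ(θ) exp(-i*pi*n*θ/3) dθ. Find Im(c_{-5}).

6/(5*pi)

Since φ is real-valued, Im(c_{-5}) = -1/6 ∫_{-3}^{3} φ(θ) sin(-5*pi*θ/3) dθ = b_{5}/2.
Integrating by parts twice (tabular method), an antiderivative of (-θ**2 + 2*θ + 1) sin(-5*pi*θ/3) is -3*θ**2*cos(5*pi*θ/3)/(5*pi) + 18*θ*sin(5*pi*θ/3)/(25*pi**2) + 6*θ*cos(5*pi*θ/3)/(5*pi) - 18*sin(5*pi*θ/3)/(25*pi**2) + 54*cos(5*pi*θ/3)/(125*pi**3) + 3*cos(5*pi*θ/3)/(5*pi); evaluating from -3 to 3: ∫_{-3}^{3} (-θ**2 + 2*θ + 1) sin(-5*pi*θ/3) dθ = (6*(-9 + 25*pi**2)/(125*pi**3)) - (6*(-9 + 175*pi**2)/(125*pi**3)) = -36/(5*pi).
Hence Im(c_{-5}) = (-1/6)·(-36/(5*pi)) = 6/(5*pi).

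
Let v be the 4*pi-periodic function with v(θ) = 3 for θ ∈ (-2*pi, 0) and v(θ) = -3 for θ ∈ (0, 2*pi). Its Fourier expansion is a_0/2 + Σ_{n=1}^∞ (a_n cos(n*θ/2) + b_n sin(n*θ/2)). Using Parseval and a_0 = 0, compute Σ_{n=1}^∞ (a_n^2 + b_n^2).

Parseval: a_0^2/2 + Σ_{n≥1} (a_n^2+b_n^2) = (1/(2*pi)) ∫_{-2*pi}^{2*pi} v(θ)^2 dθ = 18.
Subtract a_0^2/2 = 0: Σ (a_n^2+b_n^2) = 18.

18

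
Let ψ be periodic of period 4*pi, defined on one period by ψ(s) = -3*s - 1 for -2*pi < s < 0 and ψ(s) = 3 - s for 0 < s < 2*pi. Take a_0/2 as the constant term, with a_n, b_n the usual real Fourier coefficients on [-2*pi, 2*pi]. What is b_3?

b_3 = (1/(2*pi)) ∫_{-2*pi}^{2*pi} ψ(s) sin(3*s/2) ds.
Split the integral at the breakpoints.
Integrating by parts (boundary term plus one more integral), an antiderivative of (-3*s - 1) sin(3*s/2) is 2*s*cos(3*s/2) - 4*sin(3*s/2)/3 + 2*cos(3*s/2)/3; evaluating from -2*pi to 0: ∫_{-2*pi}^{0} (-3*s - 1) sin(3*s/2) ds = (2/3) - (-2/3 + 4*pi) = 4/3 - 4*pi.
Integrating by parts (boundary term plus one more integral), an antiderivative of (3 - s) sin(3*s/2) is 2*s*cos(3*s/2)/3 - 4*sin(3*s/2)/9 - 2*cos(3*s/2); evaluating from 0 to 2*pi: ∫_{0}^{2*pi} (3 - s) sin(3*s/2) ds = (2 - 4*pi/3) - (-2) = 4 - 4*pi/3.
Summing the pieces and multiplying by (1/(2*pi)) gives b_3 = 8*(1 - pi)/(3*pi).

8*(1 - pi)/(3*pi)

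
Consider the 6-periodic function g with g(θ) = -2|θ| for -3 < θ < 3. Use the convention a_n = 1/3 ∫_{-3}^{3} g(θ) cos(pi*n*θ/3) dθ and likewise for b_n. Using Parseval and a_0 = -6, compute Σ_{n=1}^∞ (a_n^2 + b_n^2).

6

Parseval: a_0^2/2 + Σ_{n≥1} (a_n^2+b_n^2) = 1/3 ∫_{-3}^{3} g(θ)^2 dθ = 24.
Subtract a_0^2/2 = 18: Σ (a_n^2+b_n^2) = 6.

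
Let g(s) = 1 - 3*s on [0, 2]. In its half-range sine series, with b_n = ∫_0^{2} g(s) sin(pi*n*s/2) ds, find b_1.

-8/pi

b_1 = ∫_0^{2} (1 - 3*s) sin(pi*s/2) ds.
Integrating by parts (boundary term plus one more integral), an antiderivative of (1 - 3*s) sin(pi*s/2) is 6*s*cos(pi*s/2)/pi - 12*sin(pi*s/2)/pi**2 - 2*cos(pi*s/2)/pi; evaluating from 0 to 2: ∫_{0}^{2} (1 - 3*s) sin(pi*s/2) ds = (-10/pi) - (-2/pi) = -8/pi.
Hence b_1 = -8/pi.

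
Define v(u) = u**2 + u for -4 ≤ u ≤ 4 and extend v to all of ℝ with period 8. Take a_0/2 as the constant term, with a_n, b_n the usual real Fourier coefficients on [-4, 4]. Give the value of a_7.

a_7 = 1/4 ∫_{-4}^{4} v(u) cos(7*pi*u/4) du.
Integrating by parts twice (tabular method), an antiderivative of (u**2 + u) cos(7*pi*u/4) is 4*u**2*sin(7*pi*u/4)/(7*pi) + 4*u*sin(7*pi*u/4)/(7*pi) + 32*u*cos(7*pi*u/4)/(49*pi**2) - 128*sin(7*pi*u/4)/(343*pi**3) + 16*cos(7*pi*u/4)/(49*pi**2); evaluating from -4 to 4: ∫_{-4}^{4} (u**2 + u) cos(7*pi*u/4) du = (-144/(49*pi**2)) - (16/(7*pi**2)) = -256/(49*pi**2).
Hence a_7 = (1/4)·(-256/(49*pi**2)) = -64/(49*pi**2).

-64/(49*pi**2)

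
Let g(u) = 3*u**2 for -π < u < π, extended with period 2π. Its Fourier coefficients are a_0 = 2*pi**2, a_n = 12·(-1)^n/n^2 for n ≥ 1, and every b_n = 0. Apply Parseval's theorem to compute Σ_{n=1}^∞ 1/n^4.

Parseval: a_0^2/2 + Σ a_n^2 = (1/π) ∫_{-π}^{π} g(u)^2 du = 18*pi**4/5.
Subtract a_0^2/2 = 2*pi**4: Σ a_n^2 = 8*pi**4/5.
Since a_n^2 = 144/n^4, Σ 1/n^4 = pi**4/90.

pi**4/90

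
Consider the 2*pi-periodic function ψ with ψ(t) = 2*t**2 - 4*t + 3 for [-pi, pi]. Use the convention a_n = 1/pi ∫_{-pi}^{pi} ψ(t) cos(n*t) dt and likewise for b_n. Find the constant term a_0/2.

a_0 = 1/pi ∫_{-pi}^{pi} ψ(t) dt = 1/pi · (6*pi + 4*pi**3/3) = 6 + 4*pi**2/3.
So the constant term a_0/2 = 3 + 2*pi**2/3.

3 + 2*pi**2/3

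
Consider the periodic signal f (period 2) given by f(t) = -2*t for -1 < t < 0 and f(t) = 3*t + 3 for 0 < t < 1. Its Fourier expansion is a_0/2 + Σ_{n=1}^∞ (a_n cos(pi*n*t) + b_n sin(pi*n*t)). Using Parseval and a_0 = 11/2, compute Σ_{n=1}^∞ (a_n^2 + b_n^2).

Parseval: a_0^2/2 + Σ_{n≥1} (a_n^2+b_n^2) = ∫_{-1}^{1} f(t)^2 dt = 67/3.
Subtract a_0^2/2 = 121/8: Σ (a_n^2+b_n^2) = 173/24.

173/24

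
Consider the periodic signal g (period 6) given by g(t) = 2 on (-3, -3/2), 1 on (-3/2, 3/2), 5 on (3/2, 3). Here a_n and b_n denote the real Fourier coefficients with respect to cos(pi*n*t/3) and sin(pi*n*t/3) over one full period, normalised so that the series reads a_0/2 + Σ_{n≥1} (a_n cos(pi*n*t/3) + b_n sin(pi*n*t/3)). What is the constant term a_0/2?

a_0 = 1/3 ∫_{-3}^{3} g(t) dt = 1/3 · (27/2) = 9/2.
So the constant term a_0/2 = 9/4.

9/4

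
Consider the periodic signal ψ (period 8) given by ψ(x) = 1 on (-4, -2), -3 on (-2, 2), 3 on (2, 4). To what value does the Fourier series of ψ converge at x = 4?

2

x = 4 differs from x = -4 by 1 full period(s), and the series is 8-periodic.
At x = -4 the one-sided limits are ψ(-4^-) = 3 and ψ(-4^+) = 1.
By Dirichlet's theorem the series converges to their average, [(3) + (1)]/2 = 2.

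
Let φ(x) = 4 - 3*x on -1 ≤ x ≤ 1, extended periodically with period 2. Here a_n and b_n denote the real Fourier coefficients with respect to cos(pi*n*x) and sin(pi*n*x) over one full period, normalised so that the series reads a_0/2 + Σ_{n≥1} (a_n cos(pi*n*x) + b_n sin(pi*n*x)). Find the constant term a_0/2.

a_0 = ∫_{-1}^{1} φ(x) dx = 8.
So the constant term a_0/2 = 4.

4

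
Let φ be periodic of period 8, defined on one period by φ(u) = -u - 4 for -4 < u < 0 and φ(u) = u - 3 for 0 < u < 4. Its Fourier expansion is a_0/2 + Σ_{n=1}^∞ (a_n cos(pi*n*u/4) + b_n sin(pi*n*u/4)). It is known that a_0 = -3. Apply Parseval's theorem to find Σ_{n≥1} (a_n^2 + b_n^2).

19/6

Parseval: a_0^2/2 + Σ_{n≥1} (a_n^2+b_n^2) = 1/4 ∫_{-4}^{4} φ(u)^2 du = 23/3.
Subtract a_0^2/2 = 9/2: Σ (a_n^2+b_n^2) = 19/6.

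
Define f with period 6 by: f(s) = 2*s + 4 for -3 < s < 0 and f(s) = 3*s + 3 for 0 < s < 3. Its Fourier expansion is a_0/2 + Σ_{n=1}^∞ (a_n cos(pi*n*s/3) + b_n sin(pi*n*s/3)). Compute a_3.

a_3 = 1/3 ∫_{-3}^{3} f(s) cos(pi*s) ds.
Split the integral at the breakpoints.
Integrating by parts (boundary term plus one more integral), an antiderivative of (2*s + 4) cos(pi*s) is 2*s*sin(pi*s)/pi + 4*sin(pi*s)/pi + 2*cos(pi*s)/pi**2; evaluating from -3 to 0: ∫_{-3}^{0} (2*s + 4) cos(pi*s) ds = (2/pi**2) - (-2/pi**2) = 4/pi**2.
Integrating by parts (boundary term plus one more integral), an antiderivative of (3*s + 3) cos(pi*s) is 3*s*sin(pi*s)/pi + 3*sin(pi*s)/pi + 3*cos(pi*s)/pi**2; evaluating from 0 to 3: ∫_{0}^{3} (3*s + 3) cos(pi*s) ds = (-3/pi**2) - (3/pi**2) = -6/pi**2.
Summing the pieces and multiplying by (1/3) gives a_3 = -2/(3*pi**2).

-2/(3*pi**2)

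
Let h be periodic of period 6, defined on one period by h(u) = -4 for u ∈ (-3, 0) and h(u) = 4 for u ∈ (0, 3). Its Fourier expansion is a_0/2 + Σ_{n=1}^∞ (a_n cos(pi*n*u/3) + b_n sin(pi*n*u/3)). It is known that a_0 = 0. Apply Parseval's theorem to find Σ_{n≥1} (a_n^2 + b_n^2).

32

Parseval: a_0^2/2 + Σ_{n≥1} (a_n^2+b_n^2) = 1/3 ∫_{-3}^{3} h(u)^2 du = 32.
Subtract a_0^2/2 = 0: Σ (a_n^2+b_n^2) = 32.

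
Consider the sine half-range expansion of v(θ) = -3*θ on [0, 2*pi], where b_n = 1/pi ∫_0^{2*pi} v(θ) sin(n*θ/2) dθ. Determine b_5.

b_5 = 1/pi ∫_0^{2*pi} (-3*θ) sin(5*θ/2) dθ.
Integrating by parts (boundary term plus one more integral), an antiderivative of (-3*θ) sin(5*θ/2) is 6*θ*cos(5*θ/2)/5 - 12*sin(5*θ/2)/25; evaluating from 0 to 2*pi: ∫_{0}^{2*pi} (-3*θ) sin(5*θ/2) dθ = (-12*pi/5) - (0) = -12*pi/5.
Hence b_5 = (1/pi)·(-12*pi/5) = -12/5.

-12/5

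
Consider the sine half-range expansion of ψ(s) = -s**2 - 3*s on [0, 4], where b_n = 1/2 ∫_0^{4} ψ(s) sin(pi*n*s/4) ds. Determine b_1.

-56/pi + 128/pi**3

b_1 = 1/2 ∫_0^{4} (-s**2 - 3*s) sin(pi*s/4) ds.
Integrating by parts twice (tabular method), an antiderivative of (-s**2 - 3*s) sin(pi*s/4) is 4*s**2*cos(pi*s/4)/pi - 32*s*sin(pi*s/4)/pi**2 + 12*s*cos(pi*s/4)/pi - 48*sin(pi*s/4)/pi**2 - 128*cos(pi*s/4)/pi**3; evaluating from 0 to 4: ∫_{0}^{4} (-s**2 - 3*s) sin(pi*s/4) ds = (-112/pi + 128/pi**3) - (-128/pi**3) = -112/pi + 256/pi**3.
Hence b_1 = (1/2)·(-112/pi + 256/pi**3) = -56/pi + 128/pi**3.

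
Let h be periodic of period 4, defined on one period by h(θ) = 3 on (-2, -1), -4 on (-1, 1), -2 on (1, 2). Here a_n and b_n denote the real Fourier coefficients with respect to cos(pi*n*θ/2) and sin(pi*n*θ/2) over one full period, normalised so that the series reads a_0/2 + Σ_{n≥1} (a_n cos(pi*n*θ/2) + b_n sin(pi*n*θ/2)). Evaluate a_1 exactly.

a_1 = 1/2 ∫_{-2}^{2} h(θ) cos(pi*θ/2) dθ.
Split the integral at the breakpoints.
Directly, an antiderivative of (3) cos(pi*θ/2) is 6*sin(pi*θ/2)/pi; evaluating from -2 to -1: ∫_{-2}^{-1} (3) cos(pi*θ/2) dθ = (-6/pi) - (0) = -6/pi.
Directly, an antiderivative of (-4) cos(pi*θ/2) is -8*sin(pi*θ/2)/pi; evaluating from -1 to 1: ∫_{-1}^{1} (-4) cos(pi*θ/2) dθ = (-8/pi) - (8/pi) = -16/pi.
Directly, an antiderivative of (-2) cos(pi*θ/2) is -4*sin(pi*θ/2)/pi; evaluating from 1 to 2: ∫_{1}^{2} (-2) cos(pi*θ/2) dθ = (0) - (-4/pi) = 4/pi.
Summing the pieces and multiplying by (1/2) gives a_1 = -9/pi.

-9/pi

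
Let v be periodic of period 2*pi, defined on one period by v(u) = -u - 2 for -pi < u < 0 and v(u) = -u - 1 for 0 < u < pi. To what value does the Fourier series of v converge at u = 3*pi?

u = 3*pi differs from u = pi by 1 full period(s), and the series is 2*pi-periodic.
At u = pi the one-sided limits are v(pi^-) = -pi - 1 and v(pi^+) = -2 + pi.
By Dirichlet's theorem the series converges to their average, [(-pi - 1) + (-2 + pi)]/2 = -3/2.

-3/2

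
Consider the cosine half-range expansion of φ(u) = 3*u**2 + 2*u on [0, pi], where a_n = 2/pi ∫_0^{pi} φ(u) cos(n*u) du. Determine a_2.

a_2 = 2/pi ∫_0^{pi} (3*u**2 + 2*u) cos(2*u) du.
Integrating by parts twice (tabular method), an antiderivative of (3*u**2 + 2*u) cos(2*u) is 3*u**2*sin(2*u)/2 + u*sin(2*u) + 3*u*cos(2*u)/2 - 3*sin(2*u)/4 + cos(2*u)/2; evaluating from 0 to pi: ∫_{0}^{pi} (3*u**2 + 2*u) cos(2*u) du = (1/2 + 3*pi/2) - (1/2) = 3*pi/2.
Hence a_2 = (2/pi)·(3*pi/2) = 3.

3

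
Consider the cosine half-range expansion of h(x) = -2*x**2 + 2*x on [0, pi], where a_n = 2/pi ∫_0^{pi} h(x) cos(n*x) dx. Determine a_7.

8*(-1 + pi)/(49*pi)

a_7 = 2/pi ∫_0^{pi} (-2*x**2 + 2*x) cos(7*x) dx.
Integrating by parts twice (tabular method), an antiderivative of (-2*x**2 + 2*x) cos(7*x) is -2*x**2*sin(7*x)/7 + 2*x*sin(7*x)/7 - 4*x*cos(7*x)/49 + 4*sin(7*x)/343 + 2*cos(7*x)/49; evaluating from 0 to pi: ∫_{0}^{pi} (-2*x**2 + 2*x) cos(7*x) dx = (-2/49 + 4*pi/49) - (2/49) = -4/49 + 4*pi/49.
Hence a_7 = (2/pi)·(-4/49 + 4*pi/49) = 8*(-1 + pi)/(49*pi).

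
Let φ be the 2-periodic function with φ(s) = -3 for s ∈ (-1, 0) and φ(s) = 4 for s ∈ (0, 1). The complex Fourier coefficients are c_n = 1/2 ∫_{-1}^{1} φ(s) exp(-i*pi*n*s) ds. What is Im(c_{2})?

Since φ is real-valued, Im(c_{2}) = -1/2 ∫_{-1}^{1} φ(s) sin(2*pi*s) ds = -b_{2}/2.
Split the integral at the breakpoints.
Directly, an antiderivative of (-3) sin(2*pi*s) is 3*cos(2*pi*s)/(2*pi); evaluating from -1 to 0: ∫_{-1}^{0} (-3) sin(2*pi*s) ds = (3/(2*pi)) - (3/(2*pi)) = 0.
Directly, an antiderivative of (4) sin(2*pi*s) is -2*cos(2*pi*s)/pi; evaluating from 0 to 1: ∫_{0}^{1} (4) sin(2*pi*s) ds = (-2/pi) - (-2/pi) = 0.
So ∫_{-1}^{1} φ(s) sin(2*pi*s) ds = 0.
Hence Im(c_{2}) = (-1/2)·(0) = 0.

0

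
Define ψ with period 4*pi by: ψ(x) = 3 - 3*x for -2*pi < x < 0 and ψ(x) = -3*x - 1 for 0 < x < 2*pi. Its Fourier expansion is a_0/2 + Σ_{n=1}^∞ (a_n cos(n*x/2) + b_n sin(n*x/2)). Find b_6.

2

b_6 = (1/(2*pi)) ∫_{-2*pi}^{2*pi} ψ(x) sin(3*x) dx.
Split the integral at the breakpoints.
Integrating by parts (boundary term plus one more integral), an antiderivative of (3 - 3*x) sin(3*x) is x*cos(3*x) - sin(3*x)/3 - cos(3*x); evaluating from -2*pi to 0: ∫_{-2*pi}^{0} (3 - 3*x) sin(3*x) dx = (-1) - (-2*pi - 1) = 2*pi.
Integrating by parts (boundary term plus one more integral), an antiderivative of (-3*x - 1) sin(3*x) is x*cos(3*x) - sin(3*x)/3 + cos(3*x)/3; evaluating from 0 to 2*pi: ∫_{0}^{2*pi} (-3*x - 1) sin(3*x) dx = (1/3 + 2*pi) - (1/3) = 2*pi.
Summing the pieces and multiplying by (1/(2*pi)) gives b_6 = 2.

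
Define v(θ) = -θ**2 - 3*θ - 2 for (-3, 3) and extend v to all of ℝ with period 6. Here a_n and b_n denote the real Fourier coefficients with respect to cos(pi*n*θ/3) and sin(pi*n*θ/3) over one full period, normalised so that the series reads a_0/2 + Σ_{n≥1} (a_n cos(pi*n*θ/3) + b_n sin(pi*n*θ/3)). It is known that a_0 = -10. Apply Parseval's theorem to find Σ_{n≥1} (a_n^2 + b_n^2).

342/5

Parseval: a_0^2/2 + Σ_{n≥1} (a_n^2+b_n^2) = 1/3 ∫_{-3}^{3} v(θ)^2 dθ = 592/5.
Subtract a_0^2/2 = 50: Σ (a_n^2+b_n^2) = 342/5.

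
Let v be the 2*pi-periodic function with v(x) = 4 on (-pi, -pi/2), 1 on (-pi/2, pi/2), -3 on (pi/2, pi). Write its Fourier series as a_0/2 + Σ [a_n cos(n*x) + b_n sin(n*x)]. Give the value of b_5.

-7/(5*pi)

b_5 = 1/pi ∫_{-pi}^{pi} v(x) sin(5*x) dx.
Split the integral at the breakpoints.
Directly, an antiderivative of (4) sin(5*x) is -4*cos(5*x)/5; evaluating from -pi to -pi/2: ∫_{-pi}^{-pi/2} (4) sin(5*x) dx = (0) - (4/5) = -4/5.
Directly, an antiderivative of (1) sin(5*x) is -cos(5*x)/5; evaluating from -pi/2 to pi/2: ∫_{-pi/2}^{pi/2} (1) sin(5*x) dx = (0) - (0) = 0.
Directly, an antiderivative of (-3) sin(5*x) is 3*cos(5*x)/5; evaluating from pi/2 to pi: ∫_{pi/2}^{pi} (-3) sin(5*x) dx = (-3/5) - (0) = -3/5.
Summing the pieces and multiplying by (1/pi) gives b_5 = -7/(5*pi).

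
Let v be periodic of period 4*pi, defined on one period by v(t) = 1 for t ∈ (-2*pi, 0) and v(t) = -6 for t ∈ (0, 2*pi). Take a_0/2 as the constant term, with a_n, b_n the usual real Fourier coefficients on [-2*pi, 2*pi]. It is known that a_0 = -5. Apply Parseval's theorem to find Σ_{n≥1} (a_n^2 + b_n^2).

Parseval: a_0^2/2 + Σ_{n≥1} (a_n^2+b_n^2) = (1/(2*pi)) ∫_{-2*pi}^{2*pi} v(t)^2 dt = 37.
Subtract a_0^2/2 = 25/2: Σ (a_n^2+b_n^2) = 49/2.

49/2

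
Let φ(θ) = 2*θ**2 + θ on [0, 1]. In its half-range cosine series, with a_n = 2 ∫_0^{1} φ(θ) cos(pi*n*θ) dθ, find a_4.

1/(2*pi**2)

a_4 = 2 ∫_0^{1} (2*θ**2 + θ) cos(4*pi*θ) dθ.
Integrating by parts twice (tabular method), an antiderivative of (2*θ**2 + θ) cos(4*pi*θ) is θ**2*sin(4*pi*θ)/(2*pi) + θ*sin(4*pi*θ)/(4*pi) + θ*cos(4*pi*θ)/(4*pi**2) - sin(4*pi*θ)/(16*pi**3) + cos(4*pi*θ)/(16*pi**2); evaluating from 0 to 1: ∫_{0}^{1} (2*θ**2 + θ) cos(4*pi*θ) dθ = (5/(16*pi**2)) - (1/(16*pi**2)) = 1/(4*pi**2).
Hence a_4 = 2·(1/(4*pi**2)) = 1/(2*pi**2).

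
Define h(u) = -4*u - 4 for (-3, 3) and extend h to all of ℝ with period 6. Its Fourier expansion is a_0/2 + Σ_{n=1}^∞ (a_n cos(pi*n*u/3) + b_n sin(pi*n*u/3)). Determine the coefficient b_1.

-24/pi

b_1 = 1/3 ∫_{-3}^{3} h(u) sin(pi*u/3) du.
Integrating by parts (boundary term plus one more integral), an antiderivative of (-4*u - 4) sin(pi*u/3) is 12*u*cos(pi*u/3)/pi - 36*sin(pi*u/3)/pi**2 + 12*cos(pi*u/3)/pi; evaluating from -3 to 3: ∫_{-3}^{3} (-4*u - 4) sin(pi*u/3) du = (-48/pi) - (24/pi) = -72/pi.
Hence b_1 = (1/3)·(-72/pi) = -24/pi.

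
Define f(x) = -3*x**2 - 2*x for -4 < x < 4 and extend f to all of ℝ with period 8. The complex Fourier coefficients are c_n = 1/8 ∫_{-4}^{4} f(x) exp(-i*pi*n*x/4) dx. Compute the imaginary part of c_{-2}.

Since f is real-valued, Im(c_{-2}) = -1/8 ∫_{-4}^{4} f(x) sin(-pi*x/2) dx = b_{2}/2.
Integrating by parts twice (tabular method), an antiderivative of (-3*x**2 - 2*x) sin(-pi*x/2) is -6*x**2*cos(pi*x/2)/pi + 24*x*sin(pi*x/2)/pi**2 - 4*x*cos(pi*x/2)/pi + 8*sin(pi*x/2)/pi**2 + 48*cos(pi*x/2)/pi**3; evaluating from -4 to 4: ∫_{-4}^{4} (-3*x**2 - 2*x) sin(-pi*x/2) dx = (-112/pi + 48/pi**3) - (-80/pi + 48/pi**3) = -32/pi.
Hence Im(c_{-2}) = (-1/8)·(-32/pi) = 4/pi.

4/pi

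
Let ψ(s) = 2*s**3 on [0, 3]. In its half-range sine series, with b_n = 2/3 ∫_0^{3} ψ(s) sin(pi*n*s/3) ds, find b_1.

b_1 = 2/3 ∫_0^{3} (2*s**3) sin(pi*s/3) ds.
Integrating by parts three times (tabular method), an antiderivative of (2*s**3) sin(pi*s/3) is -6*s**3*cos(pi*s/3)/pi + 54*s**2*sin(pi*s/3)/pi**2 + 324*s*cos(pi*s/3)/pi**3 - 972*sin(pi*s/3)/pi**4; evaluating from 0 to 3: ∫_{0}^{3} (2*s**3) sin(pi*s/3) ds = (-972/pi**3 + 162/pi) - (0) = -972/pi**3 + 162/pi.
Hence b_1 = (2/3)·(-972/pi**3 + 162/pi) = -648/pi**3 + 108/pi.

-648/pi**3 + 108/pi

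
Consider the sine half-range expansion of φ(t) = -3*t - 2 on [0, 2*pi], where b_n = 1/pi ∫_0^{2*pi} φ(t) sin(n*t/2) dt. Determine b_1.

-12 - 8/pi

b_1 = 1/pi ∫_0^{2*pi} (-3*t - 2) sin(t/2) dt.
Integrating by parts (boundary term plus one more integral), an antiderivative of (-3*t - 2) sin(t/2) is 6*t*cos(t/2) - 12*sin(t/2) + 4*cos(t/2); evaluating from 0 to 2*pi: ∫_{0}^{2*pi} (-3*t - 2) sin(t/2) dt = (-12*pi - 4) - (4) = -12*pi - 8.
Hence b_1 = (1/pi)·(-12*pi - 8) = -12 - 8/pi.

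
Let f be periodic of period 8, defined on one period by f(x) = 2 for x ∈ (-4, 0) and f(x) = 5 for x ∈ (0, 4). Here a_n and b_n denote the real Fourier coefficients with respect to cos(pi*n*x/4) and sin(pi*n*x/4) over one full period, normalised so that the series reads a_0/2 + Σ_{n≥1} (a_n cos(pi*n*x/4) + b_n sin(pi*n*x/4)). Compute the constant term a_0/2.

7/2

a_0 = 1/4 ∫_{-4}^{4} f(x) dx = 1/4 · (28) = 7.
So the constant term a_0/2 = 7/2.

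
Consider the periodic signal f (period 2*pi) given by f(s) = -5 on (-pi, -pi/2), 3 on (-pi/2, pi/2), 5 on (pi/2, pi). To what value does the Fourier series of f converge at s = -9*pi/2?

-1

s = -9*pi/2 differs from s = -pi/2 by -2 full period(s), and the series is 2*pi-periodic.
At s = -pi/2 the one-sided limits are f(-pi/2^-) = -5 and f(-pi/2^+) = 3.
By Dirichlet's theorem the series converges to their average, [(-5) + (3)]/2 = -1.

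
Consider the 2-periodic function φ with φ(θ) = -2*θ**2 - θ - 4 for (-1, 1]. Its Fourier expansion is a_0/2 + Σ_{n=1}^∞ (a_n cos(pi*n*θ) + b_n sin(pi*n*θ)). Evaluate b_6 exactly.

1/(3*pi)

b_6 = ∫_{-1}^{1} φ(θ) sin(6*pi*θ) dθ.
Integrating by parts twice (tabular method), an antiderivative of (-2*θ**2 - θ - 4) sin(6*pi*θ) is θ**2*cos(6*pi*θ)/(3*pi) - θ*sin(6*pi*θ)/(9*pi**2) + θ*cos(6*pi*θ)/(6*pi) - sin(6*pi*θ)/(36*pi**2) - cos(6*pi*θ)/(54*pi**3) + 2*cos(6*pi*θ)/(3*pi); evaluating from -1 to 1: ∫_{-1}^{1} (-2*θ**2 - θ - 4) sin(6*pi*θ) dθ = ((-1 + 63*pi**2)/(54*pi**3)) - ((-1 + 45*pi**2)/(54*pi**3)) = 1/(3*pi).
Hence b_6 = 1/(3*pi).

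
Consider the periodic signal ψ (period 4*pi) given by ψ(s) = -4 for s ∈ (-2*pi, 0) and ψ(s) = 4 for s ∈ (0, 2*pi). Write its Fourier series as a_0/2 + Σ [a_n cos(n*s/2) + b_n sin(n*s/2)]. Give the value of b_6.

b_6 = (1/(2*pi)) ∫_{-2*pi}^{2*pi} ψ(s) sin(3*s) ds.
ψ is odd and sin(3*s) is odd, so the integrand is even and b_6 = 1/pi ∫_0^{2*pi} ψ(s) sin(3*s) ds.
Directly, an antiderivative of (4) sin(3*s) is -4*cos(3*s)/3; evaluating from 0 to 2*pi: ∫_{0}^{2*pi} (4) sin(3*s) ds = (-4/3) - (-4/3) = 0.
Hence b_6 = (1/pi)·(0) = 0.

0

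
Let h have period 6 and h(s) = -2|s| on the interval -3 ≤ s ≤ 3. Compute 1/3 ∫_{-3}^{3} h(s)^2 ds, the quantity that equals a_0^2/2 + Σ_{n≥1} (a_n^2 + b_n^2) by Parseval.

24

1/3 ∫_{-3}^{3} h(s)^2 ds = 1/3 · (72) = 24.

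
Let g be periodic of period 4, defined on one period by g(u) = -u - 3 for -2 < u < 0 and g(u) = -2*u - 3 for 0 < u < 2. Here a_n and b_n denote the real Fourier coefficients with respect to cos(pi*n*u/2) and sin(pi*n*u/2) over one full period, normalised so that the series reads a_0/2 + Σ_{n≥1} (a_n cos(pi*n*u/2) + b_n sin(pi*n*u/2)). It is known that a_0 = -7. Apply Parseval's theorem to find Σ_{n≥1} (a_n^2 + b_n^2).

Parseval: a_0^2/2 + Σ_{n≥1} (a_n^2+b_n^2) = 1/2 ∫_{-2}^{2} g(u)^2 du = 92/3.
Subtract a_0^2/2 = 49/2: Σ (a_n^2+b_n^2) = 37/6.

37/6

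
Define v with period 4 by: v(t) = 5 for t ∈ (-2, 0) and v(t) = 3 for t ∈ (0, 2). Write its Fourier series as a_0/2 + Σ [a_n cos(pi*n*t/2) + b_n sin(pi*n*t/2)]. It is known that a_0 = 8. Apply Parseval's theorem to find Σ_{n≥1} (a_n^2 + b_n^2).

2

Parseval: a_0^2/2 + Σ_{n≥1} (a_n^2+b_n^2) = 1/2 ∫_{-2}^{2} v(t)^2 dt = 34.
Subtract a_0^2/2 = 32: Σ (a_n^2+b_n^2) = 2.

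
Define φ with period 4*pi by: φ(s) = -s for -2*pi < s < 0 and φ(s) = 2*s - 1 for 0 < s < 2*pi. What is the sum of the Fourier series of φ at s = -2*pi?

-1/2 + 3*pi

At s = -2*pi the one-sided limits are φ(-2*pi^-) = -1 + 4*pi and φ(-2*pi^+) = 2*pi.
By Dirichlet's theorem the series converges to their average, [(-1 + 4*pi) + (2*pi)]/2 = -1/2 + 3*pi.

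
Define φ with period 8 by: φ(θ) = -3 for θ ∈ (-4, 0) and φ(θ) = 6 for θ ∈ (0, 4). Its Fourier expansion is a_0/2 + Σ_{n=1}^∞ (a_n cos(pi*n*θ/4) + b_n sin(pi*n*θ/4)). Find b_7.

18/(7*pi)

b_7 = 1/4 ∫_{-4}^{4} φ(θ) sin(7*pi*θ/4) dθ.
Split the integral at the breakpoints.
Directly, an antiderivative of (-3) sin(7*pi*θ/4) is 12*cos(7*pi*θ/4)/(7*pi); evaluating from -4 to 0: ∫_{-4}^{0} (-3) sin(7*pi*θ/4) dθ = (12/(7*pi)) - (-12/(7*pi)) = 24/(7*pi).
Directly, an antiderivative of (6) sin(7*pi*θ/4) is -24*cos(7*pi*θ/4)/(7*pi); evaluating from 0 to 4: ∫_{0}^{4} (6) sin(7*pi*θ/4) dθ = (24/(7*pi)) - (-24/(7*pi)) = 48/(7*pi).
Summing the pieces and multiplying by (1/4) gives b_7 = 18/(7*pi).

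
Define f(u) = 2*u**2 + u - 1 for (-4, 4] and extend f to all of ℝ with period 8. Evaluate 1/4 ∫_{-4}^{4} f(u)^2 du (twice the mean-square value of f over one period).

1898/5

1/4 ∫_{-4}^{4} f(u)^2 du = 1/4 · (7592/5) = 1898/5.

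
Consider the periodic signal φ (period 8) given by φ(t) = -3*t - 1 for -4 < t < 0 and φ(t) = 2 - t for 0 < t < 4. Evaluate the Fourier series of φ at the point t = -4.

t = -4 differs from t = 4 by -1 full period(s), and the series is 8-periodic.
At t = 4 the one-sided limits are φ(4^-) = -2 and φ(4^+) = 11.
By Dirichlet's theorem the series converges to their average, [(-2) + (11)]/2 = 9/2.

9/2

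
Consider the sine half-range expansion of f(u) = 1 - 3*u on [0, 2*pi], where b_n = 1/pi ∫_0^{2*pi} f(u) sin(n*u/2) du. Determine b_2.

b_2 = 1/pi ∫_0^{2*pi} (1 - 3*u) sin(u) du.
Integrating by parts (boundary term plus one more integral), an antiderivative of (1 - 3*u) sin(u) is 3*u*cos(u) - 3*sin(u) - cos(u); evaluating from 0 to 2*pi: ∫_{0}^{2*pi} (1 - 3*u) sin(u) du = (-1 + 6*pi) - (-1) = 6*pi.
Hence b_2 = (1/pi)·(6*pi) = 6.

6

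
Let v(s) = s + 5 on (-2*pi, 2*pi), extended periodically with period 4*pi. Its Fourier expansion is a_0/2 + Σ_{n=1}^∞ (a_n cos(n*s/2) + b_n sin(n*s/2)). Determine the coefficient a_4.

a_4 = (1/(2*pi)) ∫_{-2*pi}^{2*pi} v(s) cos(2*s) ds.
Integrating by parts (boundary term plus one more integral), an antiderivative of (s + 5) cos(2*s) is s*sin(2*s)/2 + 5*sin(2*s)/2 + cos(2*s)/4; evaluating from -2*pi to 2*pi: ∫_{-2*pi}^{2*pi} (s + 5) cos(2*s) ds = (1/4) - (1/4) = 0.
Hence a_4 = (1/(2*pi))·(0) = 0.

0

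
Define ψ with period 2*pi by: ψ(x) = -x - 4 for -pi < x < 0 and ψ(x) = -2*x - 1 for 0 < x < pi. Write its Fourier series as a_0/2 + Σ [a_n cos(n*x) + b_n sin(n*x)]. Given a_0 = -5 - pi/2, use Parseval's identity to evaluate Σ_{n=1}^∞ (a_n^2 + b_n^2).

Parseval: a_0^2/2 + Σ_{n≥1} (a_n^2+b_n^2) = 1/pi ∫_{-pi}^{pi} ψ(x)^2 dx = -2*pi + 5*pi**2/3 + 17.
Subtract a_0^2/2 = (pi + 10)**2/8: Σ (a_n^2+b_n^2) = -9*pi/2 + 9/2 + 37*pi**2/24.

-9*pi/2 + 9/2 + 37*pi**2/24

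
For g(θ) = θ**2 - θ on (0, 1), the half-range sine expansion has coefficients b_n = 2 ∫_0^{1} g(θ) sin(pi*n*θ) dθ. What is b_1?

b_1 = 2 ∫_0^{1} (θ**2 - θ) sin(pi*θ) dθ.
Integrating by parts twice (tabular method), an antiderivative of (θ**2 - θ) sin(pi*θ) is -θ**2*cos(pi*θ)/pi + 2*θ*sin(pi*θ)/pi**2 + θ*cos(pi*θ)/pi - sin(pi*θ)/pi**2 + 2*cos(pi*θ)/pi**3; evaluating from 0 to 1: ∫_{0}^{1} (θ**2 - θ) sin(pi*θ) dθ = (-2/pi**3) - (2/pi**3) = -4/pi**3.
Hence b_1 = 2·(-4/pi**3) = -8/pi**3.

-8/pi**3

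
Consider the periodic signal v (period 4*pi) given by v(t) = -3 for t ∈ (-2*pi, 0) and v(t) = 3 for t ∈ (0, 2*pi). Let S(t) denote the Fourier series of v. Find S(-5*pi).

-3

t = -5*pi differs from t = -pi by -1 full period(s), and the series is 4*pi-periodic.
v is continuous at t = -pi with value -3, so the series converges to -3 there.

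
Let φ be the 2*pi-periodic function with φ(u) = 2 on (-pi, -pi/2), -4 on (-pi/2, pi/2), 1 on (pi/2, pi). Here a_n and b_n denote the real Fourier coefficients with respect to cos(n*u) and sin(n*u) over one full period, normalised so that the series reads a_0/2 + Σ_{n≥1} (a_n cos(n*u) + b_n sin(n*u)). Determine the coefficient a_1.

-11/pi

a_1 = 1/pi ∫_{-pi}^{pi} φ(u) cos(u) du.
Split the integral at the breakpoints.
Directly, an antiderivative of (2) cos(u) is 2*sin(u); evaluating from -pi to -pi/2: ∫_{-pi}^{-pi/2} (2) cos(u) du = (-2) - (0) = -2.
Directly, an antiderivative of (-4) cos(u) is -4*sin(u); evaluating from -pi/2 to pi/2: ∫_{-pi/2}^{pi/2} (-4) cos(u) du = (-4) - (4) = -8.
Directly, an antiderivative of (1) cos(u) is sin(u); evaluating from pi/2 to pi: ∫_{pi/2}^{pi} (1) cos(u) du = (0) - (1) = -1.
Summing the pieces and multiplying by (1/pi) gives a_1 = -11/pi.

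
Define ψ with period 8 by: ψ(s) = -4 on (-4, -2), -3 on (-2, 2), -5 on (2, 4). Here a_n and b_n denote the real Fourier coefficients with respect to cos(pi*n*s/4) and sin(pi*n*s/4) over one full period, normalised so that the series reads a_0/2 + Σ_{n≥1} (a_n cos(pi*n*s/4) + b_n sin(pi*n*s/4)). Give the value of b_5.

b_5 = 1/4 ∫_{-4}^{4} ψ(s) sin(5*pi*s/4) ds.
Split the integral at the breakpoints.
Directly, an antiderivative of (-4) sin(5*pi*s/4) is 16*cos(5*pi*s/4)/(5*pi); evaluating from -4 to -2: ∫_{-4}^{-2} (-4) sin(5*pi*s/4) ds = (0) - (-16/(5*pi)) = 16/(5*pi).
Directly, an antiderivative of (-3) sin(5*pi*s/4) is 12*cos(5*pi*s/4)/(5*pi); evaluating from -2 to 2: ∫_{-2}^{2} (-3) sin(5*pi*s/4) ds = (0) - (0) = 0.
Directly, an antiderivative of (-5) sin(5*pi*s/4) is 4*cos(5*pi*s/4)/pi; evaluating from 2 to 4: ∫_{2}^{4} (-5) sin(5*pi*s/4) ds = (-4/pi) - (0) = -4/pi.
Summing the pieces and multiplying by (1/4) gives b_5 = -1/(5*pi).

-1/(5*pi)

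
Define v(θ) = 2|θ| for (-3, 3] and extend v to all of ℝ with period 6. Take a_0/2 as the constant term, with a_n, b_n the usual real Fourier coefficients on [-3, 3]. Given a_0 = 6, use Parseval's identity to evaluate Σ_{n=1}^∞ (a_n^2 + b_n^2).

6

Parseval: a_0^2/2 + Σ_{n≥1} (a_n^2+b_n^2) = 1/3 ∫_{-3}^{3} v(θ)^2 dθ = 24.
Subtract a_0^2/2 = 18: Σ (a_n^2+b_n^2) = 6.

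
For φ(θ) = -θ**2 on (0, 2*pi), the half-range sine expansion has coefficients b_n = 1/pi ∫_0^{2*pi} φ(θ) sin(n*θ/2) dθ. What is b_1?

-8*pi + 32/pi

b_1 = 1/pi ∫_0^{2*pi} (-θ**2) sin(θ/2) dθ.
Integrating by parts twice (tabular method), an antiderivative of (-θ**2) sin(θ/2) is 2*θ**2*cos(θ/2) - 8*θ*sin(θ/2) - 16*cos(θ/2); evaluating from 0 to 2*pi: ∫_{0}^{2*pi} (-θ**2) sin(θ/2) dθ = (16 - 8*pi**2) - (-16) = 32 - 8*pi**2.
Hence b_1 = (1/pi)·(32 - 8*pi**2) = -8*pi + 32/pi.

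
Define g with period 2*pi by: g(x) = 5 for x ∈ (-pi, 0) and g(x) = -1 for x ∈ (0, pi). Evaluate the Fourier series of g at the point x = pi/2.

-1

g is continuous at x = pi/2 with value -1, so the series converges to -1 there.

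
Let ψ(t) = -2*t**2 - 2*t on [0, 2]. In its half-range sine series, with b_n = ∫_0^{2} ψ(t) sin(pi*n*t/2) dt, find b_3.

-8/pi + 64/(27*pi**3)

b_3 = ∫_0^{2} (-2*t**2 - 2*t) sin(3*pi*t/2) dt.
Integrating by parts twice (tabular method), an antiderivative of (-2*t**2 - 2*t) sin(3*pi*t/2) is 4*t**2*cos(3*pi*t/2)/(3*pi) - 16*t*sin(3*pi*t/2)/(9*pi**2) + 4*t*cos(3*pi*t/2)/(3*pi) - 8*sin(3*pi*t/2)/(9*pi**2) - 32*cos(3*pi*t/2)/(27*pi**3); evaluating from 0 to 2: ∫_{0}^{2} (-2*t**2 - 2*t) sin(3*pi*t/2) dt = (-8/pi + 32/(27*pi**3)) - (-32/(27*pi**3)) = -8/pi + 64/(27*pi**3).
Hence b_3 = -8/pi + 64/(27*pi**3).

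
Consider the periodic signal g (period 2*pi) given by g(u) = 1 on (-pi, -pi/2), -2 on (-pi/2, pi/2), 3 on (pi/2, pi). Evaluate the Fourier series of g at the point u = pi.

u = pi differs from u = -pi by 1 full period(s), and the series is 2*pi-periodic.
At u = -pi the one-sided limits are g(-pi^-) = 3 and g(-pi^+) = 1.
By Dirichlet's theorem the series converges to their average, [(3) + (1)]/2 = 2.

2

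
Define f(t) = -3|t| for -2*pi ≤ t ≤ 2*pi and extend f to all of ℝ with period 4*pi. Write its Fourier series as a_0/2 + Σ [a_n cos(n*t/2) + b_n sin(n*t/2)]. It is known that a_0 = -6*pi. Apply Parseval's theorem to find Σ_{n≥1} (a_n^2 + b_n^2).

6*pi**2

Parseval: a_0^2/2 + Σ_{n≥1} (a_n^2+b_n^2) = (1/(2*pi)) ∫_{-2*pi}^{2*pi} f(t)^2 dt = 24*pi**2.
Subtract a_0^2/2 = 18*pi**2: Σ (a_n^2+b_n^2) = 6*pi**2.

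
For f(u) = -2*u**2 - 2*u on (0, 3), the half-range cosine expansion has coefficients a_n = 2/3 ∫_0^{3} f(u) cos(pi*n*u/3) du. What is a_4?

a_4 = 2/3 ∫_0^{3} (-2*u**2 - 2*u) cos(4*pi*u/3) du.
Integrating by parts twice (tabular method), an antiderivative of (-2*u**2 - 2*u) cos(4*pi*u/3) is -3*u**2*sin(4*pi*u/3)/(2*pi) - 3*u*sin(4*pi*u/3)/(2*pi) - 9*u*cos(4*pi*u/3)/(4*pi**2) + 27*sin(4*pi*u/3)/(16*pi**3) - 9*cos(4*pi*u/3)/(8*pi**2); evaluating from 0 to 3: ∫_{0}^{3} (-2*u**2 - 2*u) cos(4*pi*u/3) du = (-63/(8*pi**2)) - (-9/(8*pi**2)) = -27/(4*pi**2).
Hence a_4 = (2/3)·(-27/(4*pi**2)) = -9/(2*pi**2).

-9/(2*pi**2)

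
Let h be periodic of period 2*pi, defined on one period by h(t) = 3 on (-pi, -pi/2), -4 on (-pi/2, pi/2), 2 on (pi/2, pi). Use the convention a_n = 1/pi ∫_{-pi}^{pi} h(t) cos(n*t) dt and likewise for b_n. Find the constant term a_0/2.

a_0 = 1/pi ∫_{-pi}^{pi} h(t) dt = 1/pi · (-3*pi/2) = -3/2.
So the constant term a_0/2 = -3/4.

-3/4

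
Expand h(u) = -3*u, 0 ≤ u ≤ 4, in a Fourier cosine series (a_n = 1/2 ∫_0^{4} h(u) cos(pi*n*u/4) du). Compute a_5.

48/(25*pi**2)

a_5 = 1/2 ∫_0^{4} (-3*u) cos(5*pi*u/4) du.
Integrating by parts (boundary term plus one more integral), an antiderivative of (-3*u) cos(5*pi*u/4) is -12*u*sin(5*pi*u/4)/(5*pi) - 48*cos(5*pi*u/4)/(25*pi**2); evaluating from 0 to 4: ∫_{0}^{4} (-3*u) cos(5*pi*u/4) du = (48/(25*pi**2)) - (-48/(25*pi**2)) = 96/(25*pi**2).
Hence a_5 = (1/2)·(96/(25*pi**2)) = 48/(25*pi**2).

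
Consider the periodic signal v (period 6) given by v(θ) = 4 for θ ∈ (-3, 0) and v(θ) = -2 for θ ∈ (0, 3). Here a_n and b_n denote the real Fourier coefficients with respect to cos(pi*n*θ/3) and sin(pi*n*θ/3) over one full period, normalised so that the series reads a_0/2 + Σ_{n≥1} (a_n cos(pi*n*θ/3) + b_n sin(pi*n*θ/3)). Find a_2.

0

a_2 = 1/3 ∫_{-3}^{3} v(θ) cos(2*pi*θ/3) dθ.
Split the integral at the breakpoints.
Directly, an antiderivative of (4) cos(2*pi*θ/3) is 6*sin(2*pi*θ/3)/pi; evaluating from -3 to 0: ∫_{-3}^{0} (4) cos(2*pi*θ/3) dθ = (0) - (0) = 0.
Directly, an antiderivative of (-2) cos(2*pi*θ/3) is -3*sin(2*pi*θ/3)/pi; evaluating from 0 to 3: ∫_{0}^{3} (-2) cos(2*pi*θ/3) dθ = (0) - (0) = 0.
Summing the pieces and multiplying by (1/3) gives a_2 = 0.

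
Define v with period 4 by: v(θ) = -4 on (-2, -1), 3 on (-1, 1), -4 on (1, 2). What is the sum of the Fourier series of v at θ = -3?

θ = -3 differs from θ = 1 by -1 full period(s), and the series is 4-periodic.
At θ = 1 the one-sided limits are v(1^-) = 3 and v(1^+) = -4.
By Dirichlet's theorem the series converges to their average, [(3) + (-4)]/2 = -1/2.

-1/2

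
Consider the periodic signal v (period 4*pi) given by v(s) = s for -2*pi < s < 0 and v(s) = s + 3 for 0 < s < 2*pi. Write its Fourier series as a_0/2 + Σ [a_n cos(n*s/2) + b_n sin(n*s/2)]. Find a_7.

a_7 = (1/(2*pi)) ∫_{-2*pi}^{2*pi} v(s) cos(7*s/2) ds.
Split the integral at the breakpoints.
Integrating by parts (boundary term plus one more integral), an antiderivative of (s) cos(7*s/2) is 2*s*sin(7*s/2)/7 + 4*cos(7*s/2)/49; evaluating from -2*pi to 0: ∫_{-2*pi}^{0} (s) cos(7*s/2) ds = (4/49) - (-4/49) = 8/49.
Integrating by parts (boundary term plus one more integral), an antiderivative of (s + 3) cos(7*s/2) is 2*s*sin(7*s/2)/7 + 6*sin(7*s/2)/7 + 4*cos(7*s/2)/49; evaluating from 0 to 2*pi: ∫_{0}^{2*pi} (s + 3) cos(7*s/2) ds = (-4/49) - (4/49) = -8/49.
Summing the pieces and multiplying by (1/(2*pi)) gives a_7 = 0.

0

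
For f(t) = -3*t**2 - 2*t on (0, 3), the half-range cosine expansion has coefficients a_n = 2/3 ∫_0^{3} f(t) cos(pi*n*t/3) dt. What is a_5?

a_5 = 2/3 ∫_0^{3} (-3*t**2 - 2*t) cos(5*pi*t/3) dt.
Integrating by parts twice (tabular method), an antiderivative of (-3*t**2 - 2*t) cos(5*pi*t/3) is -9*t**2*sin(5*pi*t/3)/(5*pi) - 6*t*sin(5*pi*t/3)/(5*pi) - 54*t*cos(5*pi*t/3)/(25*pi**2) + 162*sin(5*pi*t/3)/(125*pi**3) - 18*cos(5*pi*t/3)/(25*pi**2); evaluating from 0 to 3: ∫_{0}^{3} (-3*t**2 - 2*t) cos(5*pi*t/3) dt = (36/(5*pi**2)) - (-18/(25*pi**2)) = 198/(25*pi**2).
Hence a_5 = (2/3)·(198/(25*pi**2)) = 132/(25*pi**2).

132/(25*pi**2)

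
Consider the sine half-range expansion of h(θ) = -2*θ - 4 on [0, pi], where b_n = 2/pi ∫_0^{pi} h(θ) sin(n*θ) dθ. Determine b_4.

1

b_4 = 2/pi ∫_0^{pi} (-2*θ - 4) sin(4*θ) dθ.
Integrating by parts (boundary term plus one more integral), an antiderivative of (-2*θ - 4) sin(4*θ) is θ*cos(4*θ)/2 - sin(4*θ)/8 + cos(4*θ); evaluating from 0 to pi: ∫_{0}^{pi} (-2*θ - 4) sin(4*θ) dθ = (1 + pi/2) - (1) = pi/2.
Hence b_4 = (2/pi)·(pi/2) = 1.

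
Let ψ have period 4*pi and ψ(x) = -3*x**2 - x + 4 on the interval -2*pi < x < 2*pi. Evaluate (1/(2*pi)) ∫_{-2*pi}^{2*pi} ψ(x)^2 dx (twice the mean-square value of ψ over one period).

(1/(2*pi)) ∫_{-2*pi}^{2*pi} ψ(x)^2 dx = (1/(2*pi)) · (16*pi*(-115*pi**2 + 60 + 108*pi**4)/15) = -184*pi**2/3 + 32 + 288*pi**4/5.

-184*pi**2/3 + 32 + 288*pi**4/5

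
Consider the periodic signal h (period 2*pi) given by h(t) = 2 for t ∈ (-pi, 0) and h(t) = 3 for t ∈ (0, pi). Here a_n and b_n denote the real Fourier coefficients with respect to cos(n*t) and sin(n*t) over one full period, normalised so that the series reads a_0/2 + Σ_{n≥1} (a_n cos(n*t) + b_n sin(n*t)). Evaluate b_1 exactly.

b_1 = 1/pi ∫_{-pi}^{pi} h(t) sin(t) dt.
Split the integral at the breakpoints.
Directly, an antiderivative of (2) sin(t) is -2*cos(t); evaluating from -pi to 0: ∫_{-pi}^{0} (2) sin(t) dt = (-2) - (2) = -4.
Directly, an antiderivative of (3) sin(t) is -3*cos(t); evaluating from 0 to pi: ∫_{0}^{pi} (3) sin(t) dt = (3) - (-3) = 6.
Summing the pieces and multiplying by (1/pi) gives b_1 = 2/pi.

2/pi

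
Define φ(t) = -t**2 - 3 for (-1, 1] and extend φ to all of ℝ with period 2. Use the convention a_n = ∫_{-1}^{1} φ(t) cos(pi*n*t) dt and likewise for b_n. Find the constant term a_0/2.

-10/3

a_0 = ∫_{-1}^{1} φ(t) dt = -20/3.
So the constant term a_0/2 = -10/3.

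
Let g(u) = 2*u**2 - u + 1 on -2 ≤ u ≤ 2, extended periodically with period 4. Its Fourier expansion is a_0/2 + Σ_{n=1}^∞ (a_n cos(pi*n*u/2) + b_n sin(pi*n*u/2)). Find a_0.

22/3

a_0 = 1/2 ∫_{-2}^{2} g(u) du = 1/2 · (44/3) = 22/3.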